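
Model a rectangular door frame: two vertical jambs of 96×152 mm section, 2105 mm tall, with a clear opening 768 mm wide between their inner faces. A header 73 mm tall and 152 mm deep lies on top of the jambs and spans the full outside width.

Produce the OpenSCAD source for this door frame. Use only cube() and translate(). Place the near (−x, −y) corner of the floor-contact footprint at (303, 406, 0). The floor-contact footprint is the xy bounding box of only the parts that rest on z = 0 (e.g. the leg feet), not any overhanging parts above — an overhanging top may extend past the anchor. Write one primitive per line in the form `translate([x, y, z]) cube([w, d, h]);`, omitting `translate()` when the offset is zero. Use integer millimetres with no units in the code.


translate([303, 406, 0]) cube([96, 152, 2105]);
translate([1167, 406, 0]) cube([96, 152, 2105]);
translate([303, 406, 2105]) cube([960, 152, 73]);


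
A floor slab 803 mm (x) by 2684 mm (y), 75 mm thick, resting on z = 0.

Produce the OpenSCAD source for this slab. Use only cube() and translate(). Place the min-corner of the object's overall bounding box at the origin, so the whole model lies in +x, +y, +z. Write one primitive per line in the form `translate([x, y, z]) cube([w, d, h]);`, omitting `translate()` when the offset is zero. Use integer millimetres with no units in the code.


cube([803, 2684, 75]);


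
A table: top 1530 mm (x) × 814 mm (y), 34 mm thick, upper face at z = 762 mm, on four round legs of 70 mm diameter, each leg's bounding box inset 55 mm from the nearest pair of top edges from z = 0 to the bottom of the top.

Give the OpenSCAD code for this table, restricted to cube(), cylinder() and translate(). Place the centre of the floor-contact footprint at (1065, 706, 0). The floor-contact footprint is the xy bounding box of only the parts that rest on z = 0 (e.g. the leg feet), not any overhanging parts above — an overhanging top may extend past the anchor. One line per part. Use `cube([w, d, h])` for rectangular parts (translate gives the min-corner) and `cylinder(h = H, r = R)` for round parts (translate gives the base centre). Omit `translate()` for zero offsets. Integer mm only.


translate([300, 299, 728]) cube([1530, 814, 34]);
translate([390, 389, 0]) cylinder(h = 728, r = 35);
translate([1740, 389, 0]) cylinder(h = 728, r = 35);
translate([390, 1023, 0]) cylinder(h = 728, r = 35);
translate([1740, 1023, 0]) cylinder(h = 728, r = 35);


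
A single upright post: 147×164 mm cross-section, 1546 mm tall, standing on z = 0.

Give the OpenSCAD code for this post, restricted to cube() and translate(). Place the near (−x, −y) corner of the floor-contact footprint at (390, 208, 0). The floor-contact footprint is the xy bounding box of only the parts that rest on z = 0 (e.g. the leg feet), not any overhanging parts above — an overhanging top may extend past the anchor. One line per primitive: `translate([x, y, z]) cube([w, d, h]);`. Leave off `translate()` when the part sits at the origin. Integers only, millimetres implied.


translate([390, 208, 0]) cube([147, 164, 1546]);


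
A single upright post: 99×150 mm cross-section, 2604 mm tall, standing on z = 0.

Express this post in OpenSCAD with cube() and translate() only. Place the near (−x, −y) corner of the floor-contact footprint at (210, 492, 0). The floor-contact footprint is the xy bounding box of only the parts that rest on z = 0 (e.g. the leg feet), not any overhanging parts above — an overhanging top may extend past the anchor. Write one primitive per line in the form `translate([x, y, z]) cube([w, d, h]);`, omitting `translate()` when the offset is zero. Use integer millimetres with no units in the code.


translate([210, 492, 0]) cube([99, 150, 2604]);


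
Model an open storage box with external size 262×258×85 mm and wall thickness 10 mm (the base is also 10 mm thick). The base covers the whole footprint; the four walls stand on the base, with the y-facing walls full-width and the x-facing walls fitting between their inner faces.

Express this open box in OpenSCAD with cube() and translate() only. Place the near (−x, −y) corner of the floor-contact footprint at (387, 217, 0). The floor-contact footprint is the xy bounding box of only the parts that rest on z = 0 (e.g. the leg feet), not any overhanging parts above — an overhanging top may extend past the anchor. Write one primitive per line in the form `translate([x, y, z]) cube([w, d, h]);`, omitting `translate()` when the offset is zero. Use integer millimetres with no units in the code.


translate([387, 217, 0]) cube([262, 258, 10]);
translate([387, 217, 10]) cube([262, 10, 75]);
translate([387, 465, 10]) cube([262, 10, 75]);
translate([387, 227, 10]) cube([10, 238, 75]);
translate([639, 227, 10]) cube([10, 238, 75]);


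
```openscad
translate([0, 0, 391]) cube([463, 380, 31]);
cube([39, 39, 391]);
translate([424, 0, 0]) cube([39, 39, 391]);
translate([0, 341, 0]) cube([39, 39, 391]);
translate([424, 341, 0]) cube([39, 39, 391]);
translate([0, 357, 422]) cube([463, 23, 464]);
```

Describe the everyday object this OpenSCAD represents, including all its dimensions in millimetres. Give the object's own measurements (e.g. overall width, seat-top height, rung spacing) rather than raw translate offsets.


A chair. The seat is a 463×380×31 mm slab with its top at z = 422 mm, on four 39×39 mm corner legs (flush with the seat edges, standing on z = 0). A flat backrest 23 mm thick, 464 mm tall, spans the full seat width and rises from the seat top along its +y edge, rear face flush with the rear of the seat.


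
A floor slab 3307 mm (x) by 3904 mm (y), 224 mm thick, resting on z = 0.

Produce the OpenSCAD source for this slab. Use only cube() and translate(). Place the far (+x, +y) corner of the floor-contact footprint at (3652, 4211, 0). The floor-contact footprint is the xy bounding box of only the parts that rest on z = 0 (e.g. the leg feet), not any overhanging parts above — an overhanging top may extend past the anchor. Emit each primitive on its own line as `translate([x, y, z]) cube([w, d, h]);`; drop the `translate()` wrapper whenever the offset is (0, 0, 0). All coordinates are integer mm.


translate([345, 307, 0]) cube([3307, 3904, 224]);


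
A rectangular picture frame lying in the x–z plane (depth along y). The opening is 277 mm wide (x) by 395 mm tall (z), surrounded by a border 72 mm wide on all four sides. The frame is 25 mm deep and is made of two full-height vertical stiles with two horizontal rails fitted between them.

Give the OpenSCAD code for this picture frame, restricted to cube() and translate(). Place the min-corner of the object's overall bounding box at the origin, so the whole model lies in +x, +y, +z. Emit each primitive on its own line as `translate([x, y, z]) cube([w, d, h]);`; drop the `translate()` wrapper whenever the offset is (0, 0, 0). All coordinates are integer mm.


cube([72, 25, 539]);
translate([349, 0, 0]) cube([72, 25, 539]);
translate([72, 0, 0]) cube([277, 25, 72]);
translate([72, 0, 467]) cube([277, 25, 72]);


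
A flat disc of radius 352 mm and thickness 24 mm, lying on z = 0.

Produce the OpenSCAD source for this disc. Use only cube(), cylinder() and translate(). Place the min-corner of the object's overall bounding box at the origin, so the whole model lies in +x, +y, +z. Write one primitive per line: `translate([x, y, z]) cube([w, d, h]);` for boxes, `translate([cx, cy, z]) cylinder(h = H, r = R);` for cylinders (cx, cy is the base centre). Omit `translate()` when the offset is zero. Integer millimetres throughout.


translate([352, 352, 0]) cylinder(h = 24, r = 352);


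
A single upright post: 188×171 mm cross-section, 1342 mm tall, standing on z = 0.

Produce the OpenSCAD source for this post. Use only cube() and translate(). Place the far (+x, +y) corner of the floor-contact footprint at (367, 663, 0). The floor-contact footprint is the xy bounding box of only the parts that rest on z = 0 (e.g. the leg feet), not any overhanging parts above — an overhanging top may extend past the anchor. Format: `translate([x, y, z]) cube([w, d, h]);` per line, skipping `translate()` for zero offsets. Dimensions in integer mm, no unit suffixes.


translate([179, 492, 0]) cube([188, 171, 1342]);


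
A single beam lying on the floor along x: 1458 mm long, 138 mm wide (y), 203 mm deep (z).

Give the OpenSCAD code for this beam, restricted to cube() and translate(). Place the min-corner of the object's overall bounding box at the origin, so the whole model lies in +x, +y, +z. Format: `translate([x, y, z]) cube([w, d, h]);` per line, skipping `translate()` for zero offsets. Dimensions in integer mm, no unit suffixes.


cube([1458, 138, 203]);


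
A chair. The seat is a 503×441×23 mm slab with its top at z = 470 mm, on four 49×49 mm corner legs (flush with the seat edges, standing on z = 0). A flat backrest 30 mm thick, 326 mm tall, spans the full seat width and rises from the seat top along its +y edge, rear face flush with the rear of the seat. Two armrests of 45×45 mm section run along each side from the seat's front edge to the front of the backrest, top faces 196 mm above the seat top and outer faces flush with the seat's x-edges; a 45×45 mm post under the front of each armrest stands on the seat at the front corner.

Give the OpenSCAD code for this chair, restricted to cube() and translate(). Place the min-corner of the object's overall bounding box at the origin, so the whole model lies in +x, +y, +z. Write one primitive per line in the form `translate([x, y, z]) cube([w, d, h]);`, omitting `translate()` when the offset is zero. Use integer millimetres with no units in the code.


translate([0, 0, 447]) cube([503, 441, 23]);
cube([49, 49, 447]);
translate([454, 0, 0]) cube([49, 49, 447]);
translate([0, 392, 0]) cube([49, 49, 447]);
translate([454, 392, 0]) cube([49, 49, 447]);
translate([0, 411, 470]) cube([503, 30, 326]);
translate([0, 0, 621]) cube([45, 411, 45]);
translate([458, 0, 621]) cube([45, 411, 45]);
translate([0, 0, 470]) cube([45, 45, 151]);
translate([458, 0, 470]) cube([45, 45, 151]);


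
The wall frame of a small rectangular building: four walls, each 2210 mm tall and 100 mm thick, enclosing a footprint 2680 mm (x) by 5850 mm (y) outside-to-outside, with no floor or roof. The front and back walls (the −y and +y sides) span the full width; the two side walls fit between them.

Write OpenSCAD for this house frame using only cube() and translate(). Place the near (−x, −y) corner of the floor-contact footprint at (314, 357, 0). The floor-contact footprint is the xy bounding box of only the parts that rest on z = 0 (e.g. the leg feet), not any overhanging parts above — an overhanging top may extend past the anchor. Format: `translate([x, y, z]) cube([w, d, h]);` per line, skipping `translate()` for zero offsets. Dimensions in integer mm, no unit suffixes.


translate([314, 357, 0]) cube([2680, 100, 2210]);
translate([314, 6107, 0]) cube([2680, 100, 2210]);
translate([314, 457, 0]) cube([100, 5650, 2210]);
translate([2894, 457, 0]) cube([100, 5650, 2210]);


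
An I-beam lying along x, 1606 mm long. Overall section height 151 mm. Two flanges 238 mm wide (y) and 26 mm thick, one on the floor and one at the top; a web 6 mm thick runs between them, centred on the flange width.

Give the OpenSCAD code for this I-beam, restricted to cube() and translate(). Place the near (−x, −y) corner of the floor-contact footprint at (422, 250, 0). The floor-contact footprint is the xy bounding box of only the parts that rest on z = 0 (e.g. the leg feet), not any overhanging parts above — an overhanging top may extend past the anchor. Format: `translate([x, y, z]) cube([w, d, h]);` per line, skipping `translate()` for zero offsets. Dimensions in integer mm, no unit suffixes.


translate([422, 250, 0]) cube([1606, 238, 26]);
translate([422, 366, 26]) cube([1606, 6, 99]);
translate([422, 250, 125]) cube([1606, 238, 26]);


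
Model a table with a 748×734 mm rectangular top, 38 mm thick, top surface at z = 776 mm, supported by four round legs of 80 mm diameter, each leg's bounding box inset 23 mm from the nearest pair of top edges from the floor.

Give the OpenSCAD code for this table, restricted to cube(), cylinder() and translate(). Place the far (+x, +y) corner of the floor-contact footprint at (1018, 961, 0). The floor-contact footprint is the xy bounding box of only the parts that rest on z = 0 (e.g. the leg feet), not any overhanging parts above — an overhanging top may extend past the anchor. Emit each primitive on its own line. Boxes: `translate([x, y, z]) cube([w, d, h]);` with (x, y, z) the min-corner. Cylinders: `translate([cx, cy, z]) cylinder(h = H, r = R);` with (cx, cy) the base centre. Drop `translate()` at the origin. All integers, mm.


translate([293, 250, 738]) cube([748, 734, 38]);
translate([356, 313, 0]) cylinder(h = 738, r = 40);
translate([978, 313, 0]) cylinder(h = 738, r = 40);
translate([356, 921, 0]) cylinder(h = 738, r = 40);
translate([978, 921, 0]) cylinder(h = 738, r = 40);


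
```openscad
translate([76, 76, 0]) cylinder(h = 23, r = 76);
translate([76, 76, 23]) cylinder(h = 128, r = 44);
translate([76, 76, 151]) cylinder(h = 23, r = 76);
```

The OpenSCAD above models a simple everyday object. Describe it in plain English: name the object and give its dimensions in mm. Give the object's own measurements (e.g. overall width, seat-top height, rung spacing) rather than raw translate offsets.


A spool: two coaxial disc flanges of radius 76 mm and thickness 23 mm, joined by a core cylinder of radius 44 mm and height 128 mm. The lower flange rests on z = 0 and the three cylinders share a vertical axis.


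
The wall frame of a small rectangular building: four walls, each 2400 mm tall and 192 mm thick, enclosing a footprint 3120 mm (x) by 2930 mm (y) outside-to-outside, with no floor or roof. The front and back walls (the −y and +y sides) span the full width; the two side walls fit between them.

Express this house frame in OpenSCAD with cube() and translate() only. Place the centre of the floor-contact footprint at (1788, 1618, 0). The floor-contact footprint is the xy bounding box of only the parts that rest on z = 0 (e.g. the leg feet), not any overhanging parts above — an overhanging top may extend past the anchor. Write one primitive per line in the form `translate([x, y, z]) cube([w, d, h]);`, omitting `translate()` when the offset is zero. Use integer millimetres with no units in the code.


translate([228, 153, 0]) cube([3120, 192, 2400]);
translate([228, 2891, 0]) cube([3120, 192, 2400]);
translate([228, 345, 0]) cube([192, 2546, 2400]);
translate([3156, 345, 0]) cube([192, 2546, 2400]);


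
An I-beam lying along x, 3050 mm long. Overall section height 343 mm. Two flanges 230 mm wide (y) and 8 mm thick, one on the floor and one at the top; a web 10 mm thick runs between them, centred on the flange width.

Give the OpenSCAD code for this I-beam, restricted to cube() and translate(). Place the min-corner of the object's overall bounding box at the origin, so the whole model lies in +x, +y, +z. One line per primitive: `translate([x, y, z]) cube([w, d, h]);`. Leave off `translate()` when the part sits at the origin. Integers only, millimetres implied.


cube([3050, 230, 8]);
translate([0, 110, 8]) cube([3050, 10, 327]);
translate([0, 0, 335]) cube([3050, 230, 8]);


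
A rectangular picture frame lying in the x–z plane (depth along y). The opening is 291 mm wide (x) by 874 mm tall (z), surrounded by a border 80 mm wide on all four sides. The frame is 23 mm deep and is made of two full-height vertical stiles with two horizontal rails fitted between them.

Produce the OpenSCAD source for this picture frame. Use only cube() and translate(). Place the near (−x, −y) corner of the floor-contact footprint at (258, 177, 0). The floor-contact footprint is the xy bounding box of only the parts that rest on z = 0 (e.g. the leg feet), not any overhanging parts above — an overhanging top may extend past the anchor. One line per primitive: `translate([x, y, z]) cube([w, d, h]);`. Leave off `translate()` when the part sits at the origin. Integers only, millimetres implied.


translate([258, 177, 0]) cube([80, 23, 1034]);
translate([629, 177, 0]) cube([80, 23, 1034]);
translate([338, 177, 0]) cube([291, 23, 80]);
translate([338, 177, 954]) cube([291, 23, 80]);


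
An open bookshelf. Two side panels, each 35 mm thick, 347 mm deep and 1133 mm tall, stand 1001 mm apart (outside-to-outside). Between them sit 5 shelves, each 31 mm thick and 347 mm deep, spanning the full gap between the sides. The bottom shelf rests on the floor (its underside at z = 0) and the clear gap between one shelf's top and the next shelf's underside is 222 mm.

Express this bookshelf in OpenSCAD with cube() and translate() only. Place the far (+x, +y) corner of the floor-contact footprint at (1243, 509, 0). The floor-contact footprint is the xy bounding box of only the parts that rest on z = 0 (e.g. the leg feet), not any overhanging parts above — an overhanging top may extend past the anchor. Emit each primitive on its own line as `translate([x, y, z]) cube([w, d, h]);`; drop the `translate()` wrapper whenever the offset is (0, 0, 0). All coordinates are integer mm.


translate([242, 162, 0]) cube([35, 347, 1133]);
translate([1208, 162, 0]) cube([35, 347, 1133]);
translate([277, 162, 0]) cube([931, 347, 31]);
translate([277, 162, 253]) cube([931, 347, 31]);
translate([277, 162, 506]) cube([931, 347, 31]);
translate([277, 162, 759]) cube([931, 347, 31]);
translate([277, 162, 1012]) cube([931, 347, 31]);


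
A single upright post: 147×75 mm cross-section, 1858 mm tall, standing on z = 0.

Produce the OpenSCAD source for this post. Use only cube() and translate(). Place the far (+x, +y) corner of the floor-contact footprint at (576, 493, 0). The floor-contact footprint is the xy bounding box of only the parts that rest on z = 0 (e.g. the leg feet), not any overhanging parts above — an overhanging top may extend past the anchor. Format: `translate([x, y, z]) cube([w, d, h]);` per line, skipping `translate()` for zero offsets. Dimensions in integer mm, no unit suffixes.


translate([429, 418, 0]) cube([147, 75, 1858]);


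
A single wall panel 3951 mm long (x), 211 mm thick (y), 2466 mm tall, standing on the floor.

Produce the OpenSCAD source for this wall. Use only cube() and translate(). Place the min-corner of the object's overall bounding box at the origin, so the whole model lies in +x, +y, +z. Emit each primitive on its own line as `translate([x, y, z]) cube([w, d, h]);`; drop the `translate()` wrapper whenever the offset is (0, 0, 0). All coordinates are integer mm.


cube([3951, 211, 2466]);


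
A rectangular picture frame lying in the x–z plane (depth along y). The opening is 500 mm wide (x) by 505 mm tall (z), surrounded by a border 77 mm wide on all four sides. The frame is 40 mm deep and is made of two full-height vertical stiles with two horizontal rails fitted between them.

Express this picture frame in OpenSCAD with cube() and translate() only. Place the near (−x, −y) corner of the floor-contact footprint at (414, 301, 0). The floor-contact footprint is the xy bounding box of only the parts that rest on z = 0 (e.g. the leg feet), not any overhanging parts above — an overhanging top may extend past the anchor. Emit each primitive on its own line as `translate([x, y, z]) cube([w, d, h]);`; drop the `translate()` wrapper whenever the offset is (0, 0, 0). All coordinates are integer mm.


translate([414, 301, 0]) cube([77, 40, 659]);
translate([991, 301, 0]) cube([77, 40, 659]);
translate([491, 301, 0]) cube([500, 40, 77]);
translate([491, 301, 582]) cube([500, 40, 77]);


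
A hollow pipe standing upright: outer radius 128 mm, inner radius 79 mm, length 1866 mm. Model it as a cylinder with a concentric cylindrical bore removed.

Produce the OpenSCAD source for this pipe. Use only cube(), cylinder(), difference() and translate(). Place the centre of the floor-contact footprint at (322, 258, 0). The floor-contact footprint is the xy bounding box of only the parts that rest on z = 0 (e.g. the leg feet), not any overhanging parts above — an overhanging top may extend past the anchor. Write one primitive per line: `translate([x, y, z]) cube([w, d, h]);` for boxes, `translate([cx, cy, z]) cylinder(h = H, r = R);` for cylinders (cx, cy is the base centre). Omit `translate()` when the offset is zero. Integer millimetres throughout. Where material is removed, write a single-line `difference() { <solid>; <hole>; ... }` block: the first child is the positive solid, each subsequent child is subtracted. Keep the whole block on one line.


difference() { translate([322, 258, 0]) cylinder(h = 1866, r = 128); translate([322, 258, 0]) cylinder(h = 1866, r = 79); }


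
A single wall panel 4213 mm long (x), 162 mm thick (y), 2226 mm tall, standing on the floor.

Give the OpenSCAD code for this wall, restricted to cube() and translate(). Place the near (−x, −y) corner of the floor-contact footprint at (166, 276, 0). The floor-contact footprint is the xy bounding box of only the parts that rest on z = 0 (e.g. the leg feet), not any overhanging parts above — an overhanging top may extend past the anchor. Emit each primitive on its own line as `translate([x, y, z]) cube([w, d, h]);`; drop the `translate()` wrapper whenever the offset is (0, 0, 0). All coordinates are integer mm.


translate([166, 276, 0]) cube([4213, 162, 2226]);


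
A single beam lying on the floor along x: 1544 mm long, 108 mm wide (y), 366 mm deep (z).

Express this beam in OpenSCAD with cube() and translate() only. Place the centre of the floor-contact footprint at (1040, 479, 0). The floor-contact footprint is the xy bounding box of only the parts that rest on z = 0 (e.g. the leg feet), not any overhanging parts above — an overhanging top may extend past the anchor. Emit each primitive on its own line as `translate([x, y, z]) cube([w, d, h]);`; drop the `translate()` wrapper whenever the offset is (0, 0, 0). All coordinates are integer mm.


translate([268, 425, 0]) cube([1544, 108, 366]);


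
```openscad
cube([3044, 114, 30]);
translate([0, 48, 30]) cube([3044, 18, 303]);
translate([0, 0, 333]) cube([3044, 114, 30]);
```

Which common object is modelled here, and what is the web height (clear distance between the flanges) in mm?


An I-beam. The web height is 303 mm.

Two wide flanges with a thin centred web — an I-beam. Overall 363 mm minus two 30 mm flanges gives a web of 363 − 2·30 = 303 mm.


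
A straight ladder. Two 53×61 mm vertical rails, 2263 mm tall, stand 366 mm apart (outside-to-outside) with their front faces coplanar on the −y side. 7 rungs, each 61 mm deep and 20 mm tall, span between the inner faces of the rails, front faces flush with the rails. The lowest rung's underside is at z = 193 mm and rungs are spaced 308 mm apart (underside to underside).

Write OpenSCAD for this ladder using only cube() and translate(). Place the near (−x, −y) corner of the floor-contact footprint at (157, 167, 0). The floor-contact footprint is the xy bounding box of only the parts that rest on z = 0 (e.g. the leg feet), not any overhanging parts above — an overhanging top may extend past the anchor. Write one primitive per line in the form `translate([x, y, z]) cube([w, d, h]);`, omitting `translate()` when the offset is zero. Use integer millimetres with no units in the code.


// rung span = 366 - 2*53 = 260
// rung[k] z = 193 + k*308
translate([157, 167, 0]) cube([53, 61, 2263]);
translate([470, 167, 0]) cube([53, 61, 2263]);
translate([210, 167, 193]) cube([260, 61, 20]);
translate([210, 167, 501]) cube([260, 61, 20]);
translate([210, 167, 809]) cube([260, 61, 20]);
translate([210, 167, 1117]) cube([260, 61, 20]);
translate([210, 167, 1425]) cube([260, 61, 20]);
translate([210, 167, 1733]) cube([260, 61, 20]);
translate([210, 167, 2041]) cube([260, 61, 20]);


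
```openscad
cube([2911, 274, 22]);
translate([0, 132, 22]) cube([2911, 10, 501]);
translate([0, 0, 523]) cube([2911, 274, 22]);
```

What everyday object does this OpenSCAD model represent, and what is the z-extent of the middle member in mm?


An I-beam. The web height is 501 mm.

Two wide flanges with a thin centred web — an I-beam. Overall 545 mm minus two 22 mm flanges gives a web of 545 − 2·22 = 501 mm.


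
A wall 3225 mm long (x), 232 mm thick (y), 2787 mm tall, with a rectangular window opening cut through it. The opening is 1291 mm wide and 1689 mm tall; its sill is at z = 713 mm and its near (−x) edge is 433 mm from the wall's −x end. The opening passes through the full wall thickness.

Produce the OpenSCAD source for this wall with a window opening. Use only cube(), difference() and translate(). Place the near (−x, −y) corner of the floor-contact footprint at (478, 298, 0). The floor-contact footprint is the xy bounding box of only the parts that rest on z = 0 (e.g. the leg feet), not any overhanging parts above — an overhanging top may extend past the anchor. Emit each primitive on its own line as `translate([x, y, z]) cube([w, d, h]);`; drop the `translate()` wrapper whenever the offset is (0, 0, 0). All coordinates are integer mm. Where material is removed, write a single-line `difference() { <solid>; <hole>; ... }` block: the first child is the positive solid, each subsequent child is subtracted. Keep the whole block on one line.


difference() { translate([478, 298, 0]) cube([3225, 232, 2787]); translate([911, 298, 713]) cube([1291, 232, 1689]); }


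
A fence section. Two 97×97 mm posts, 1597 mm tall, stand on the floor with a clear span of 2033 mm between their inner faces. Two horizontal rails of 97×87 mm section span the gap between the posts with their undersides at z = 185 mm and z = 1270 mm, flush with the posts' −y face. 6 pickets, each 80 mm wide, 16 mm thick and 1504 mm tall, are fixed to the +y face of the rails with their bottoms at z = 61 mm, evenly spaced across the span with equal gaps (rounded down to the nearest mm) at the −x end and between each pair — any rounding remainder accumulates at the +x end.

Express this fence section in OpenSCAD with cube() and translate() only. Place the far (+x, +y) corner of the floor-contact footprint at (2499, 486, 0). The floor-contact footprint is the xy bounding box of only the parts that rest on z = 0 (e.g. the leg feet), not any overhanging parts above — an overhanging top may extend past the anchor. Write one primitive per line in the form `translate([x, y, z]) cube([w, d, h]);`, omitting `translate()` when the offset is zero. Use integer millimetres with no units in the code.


translate([272, 389, 0]) cube([97, 97, 1597]);
translate([2402, 389, 0]) cube([97, 97, 1597]);
translate([369, 389, 185]) cube([2033, 97, 87]);
translate([369, 389, 1270]) cube([2033, 97, 87]);
translate([590, 486, 61]) cube([80, 16, 1504]);
translate([891, 486, 61]) cube([80, 16, 1504]);
translate([1192, 486, 61]) cube([80, 16, 1504]);
translate([1493, 486, 61]) cube([80, 16, 1504]);
translate([1794, 486, 61]) cube([80, 16, 1504]);
translate([2095, 486, 61]) cube([80, 16, 1504]);


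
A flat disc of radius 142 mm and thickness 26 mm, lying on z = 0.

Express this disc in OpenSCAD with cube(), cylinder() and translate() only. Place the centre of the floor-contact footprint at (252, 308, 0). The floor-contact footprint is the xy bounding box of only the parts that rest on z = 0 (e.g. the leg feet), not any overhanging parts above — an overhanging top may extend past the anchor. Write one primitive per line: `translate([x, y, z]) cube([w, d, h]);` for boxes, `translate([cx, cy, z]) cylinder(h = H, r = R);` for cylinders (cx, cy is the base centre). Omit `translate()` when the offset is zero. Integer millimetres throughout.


translate([252, 308, 0]) cylinder(h = 26, r = 142);


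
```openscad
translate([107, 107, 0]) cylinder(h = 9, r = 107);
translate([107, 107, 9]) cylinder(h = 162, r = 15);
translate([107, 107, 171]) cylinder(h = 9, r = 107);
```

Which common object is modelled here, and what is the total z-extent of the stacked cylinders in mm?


A spool. The overall height is 180 mm.

Three coaxial cylinders, large–small–large — a spool. Two 9 mm flanges and a 162 mm core give 9 + 162 + 9 = 180 mm.


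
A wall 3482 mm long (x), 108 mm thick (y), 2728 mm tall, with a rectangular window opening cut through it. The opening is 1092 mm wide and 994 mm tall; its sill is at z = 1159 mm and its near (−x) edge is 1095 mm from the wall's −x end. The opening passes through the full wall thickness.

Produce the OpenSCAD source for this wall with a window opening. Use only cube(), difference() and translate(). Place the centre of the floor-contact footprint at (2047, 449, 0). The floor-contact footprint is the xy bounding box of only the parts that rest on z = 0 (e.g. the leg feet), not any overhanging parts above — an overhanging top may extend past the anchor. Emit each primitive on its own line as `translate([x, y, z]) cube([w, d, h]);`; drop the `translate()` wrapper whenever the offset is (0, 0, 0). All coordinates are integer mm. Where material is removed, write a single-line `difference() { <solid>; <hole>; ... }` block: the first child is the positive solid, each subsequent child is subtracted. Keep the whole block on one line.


difference() { translate([306, 395, 0]) cube([3482, 108, 2728]); translate([1401, 395, 1159]) cube([1092, 108, 994]); }


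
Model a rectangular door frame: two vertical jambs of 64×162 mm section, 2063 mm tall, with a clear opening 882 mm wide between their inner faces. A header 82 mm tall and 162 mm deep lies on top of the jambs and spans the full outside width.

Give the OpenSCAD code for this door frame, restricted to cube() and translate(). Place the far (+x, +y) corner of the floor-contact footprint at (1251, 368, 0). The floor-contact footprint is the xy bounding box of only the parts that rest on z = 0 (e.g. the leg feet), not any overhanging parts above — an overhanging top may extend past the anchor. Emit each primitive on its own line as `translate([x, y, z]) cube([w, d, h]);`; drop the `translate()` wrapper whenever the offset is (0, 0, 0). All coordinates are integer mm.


translate([241, 206, 0]) cube([64, 162, 2063]);
translate([1187, 206, 0]) cube([64, 162, 2063]);
translate([241, 206, 2063]) cube([1010, 162, 82]);


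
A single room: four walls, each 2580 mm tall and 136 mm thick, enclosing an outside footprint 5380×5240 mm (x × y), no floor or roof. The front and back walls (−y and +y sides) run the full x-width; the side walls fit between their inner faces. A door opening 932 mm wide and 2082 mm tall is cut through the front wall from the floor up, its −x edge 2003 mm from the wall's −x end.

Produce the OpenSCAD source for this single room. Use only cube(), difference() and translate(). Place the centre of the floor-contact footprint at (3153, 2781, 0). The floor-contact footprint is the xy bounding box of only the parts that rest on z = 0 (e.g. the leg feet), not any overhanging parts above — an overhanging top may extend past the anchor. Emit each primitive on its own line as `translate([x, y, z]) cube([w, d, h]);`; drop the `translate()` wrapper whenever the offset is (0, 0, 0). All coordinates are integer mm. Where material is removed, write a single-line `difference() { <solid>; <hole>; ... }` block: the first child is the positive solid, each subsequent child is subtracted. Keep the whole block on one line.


difference() { translate([463, 161, 0]) cube([5380, 136, 2580]); translate([2466, 161, 0]) cube([932, 136, 2082]); }
translate([463, 5265, 0]) cube([5380, 136, 2580]);
translate([463, 297, 0]) cube([136, 4968, 2580]);
translate([5707, 297, 0]) cube([136, 4968, 2580]);


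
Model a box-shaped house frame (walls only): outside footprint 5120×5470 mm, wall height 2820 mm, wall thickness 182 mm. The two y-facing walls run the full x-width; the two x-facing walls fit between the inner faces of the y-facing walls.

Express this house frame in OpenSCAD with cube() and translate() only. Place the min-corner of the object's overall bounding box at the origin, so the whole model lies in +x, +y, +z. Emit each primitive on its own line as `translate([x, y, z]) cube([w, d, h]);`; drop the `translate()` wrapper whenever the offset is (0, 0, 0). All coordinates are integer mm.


cube([5120, 182, 2820]);
translate([0, 5288, 0]) cube([5120, 182, 2820]);
translate([0, 182, 0]) cube([182, 5106, 2820]);
translate([4938, 182, 0]) cube([182, 5106, 2820]);


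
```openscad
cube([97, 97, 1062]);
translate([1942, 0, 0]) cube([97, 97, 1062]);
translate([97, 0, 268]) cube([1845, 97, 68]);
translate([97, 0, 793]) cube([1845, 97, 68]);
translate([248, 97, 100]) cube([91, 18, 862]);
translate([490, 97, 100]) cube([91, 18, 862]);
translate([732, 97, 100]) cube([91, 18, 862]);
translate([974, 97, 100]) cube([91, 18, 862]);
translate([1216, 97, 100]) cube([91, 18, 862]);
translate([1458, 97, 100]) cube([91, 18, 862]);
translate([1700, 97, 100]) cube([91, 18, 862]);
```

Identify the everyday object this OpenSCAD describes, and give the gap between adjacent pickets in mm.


A fence section. The picket gap is 151 mm.

Two posts, two rails, 7 pickets — a fence section. Span 1845 mm holds 7 pickets of 91 mm with 8 equal gaps: ⌊(1845 − 7·91) / 8⌋ = 151 mm.


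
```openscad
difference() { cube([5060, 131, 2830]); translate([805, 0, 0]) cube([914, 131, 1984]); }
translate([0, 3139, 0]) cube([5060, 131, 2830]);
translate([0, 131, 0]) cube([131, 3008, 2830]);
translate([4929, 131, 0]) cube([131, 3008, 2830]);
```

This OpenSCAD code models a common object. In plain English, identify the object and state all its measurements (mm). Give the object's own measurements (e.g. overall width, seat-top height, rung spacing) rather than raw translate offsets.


A single room: four walls, each 2830 mm tall and 131 mm thick, enclosing an outside footprint 5060×3270 mm (x × y), no floor or roof. The front and back walls (−y and +y sides) run the full x-width; the side walls fit between their inner faces. A door opening 914 mm wide and 1984 mm tall is cut through the front wall from the floor up, its −x edge 805 mm from the wall's −x end.


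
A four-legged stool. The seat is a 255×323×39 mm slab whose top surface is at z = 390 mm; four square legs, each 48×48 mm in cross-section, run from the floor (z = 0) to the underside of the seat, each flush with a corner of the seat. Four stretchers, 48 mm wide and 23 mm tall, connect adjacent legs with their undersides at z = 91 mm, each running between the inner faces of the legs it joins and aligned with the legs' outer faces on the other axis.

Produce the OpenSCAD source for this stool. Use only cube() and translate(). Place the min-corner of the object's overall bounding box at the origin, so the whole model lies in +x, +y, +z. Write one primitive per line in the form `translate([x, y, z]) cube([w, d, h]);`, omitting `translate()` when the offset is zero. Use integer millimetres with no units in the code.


translate([0, 0, 351]) cube([255, 323, 39]);
cube([48, 48, 351]);
translate([207, 0, 0]) cube([48, 48, 351]);
translate([0, 275, 0]) cube([48, 48, 351]);
translate([207, 275, 0]) cube([48, 48, 351]);
translate([48, 0, 91]) cube([159, 48, 23]);
translate([48, 275, 91]) cube([159, 48, 23]);
translate([0, 48, 91]) cube([48, 227, 23]);
translate([207, 48, 91]) cube([48, 227, 23]);


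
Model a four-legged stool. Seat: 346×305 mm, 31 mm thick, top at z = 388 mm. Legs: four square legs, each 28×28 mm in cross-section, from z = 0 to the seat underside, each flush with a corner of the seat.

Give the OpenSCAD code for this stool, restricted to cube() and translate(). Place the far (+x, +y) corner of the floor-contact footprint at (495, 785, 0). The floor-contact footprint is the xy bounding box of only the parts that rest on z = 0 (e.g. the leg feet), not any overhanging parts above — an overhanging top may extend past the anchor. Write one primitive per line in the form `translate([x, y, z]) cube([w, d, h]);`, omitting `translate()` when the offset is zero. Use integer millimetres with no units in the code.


translate([149, 480, 357]) cube([346, 305, 31]);
translate([149, 480, 0]) cube([28, 28, 357]);
translate([467, 480, 0]) cube([28, 28, 357]);
translate([149, 757, 0]) cube([28, 28, 357]);
translate([467, 757, 0]) cube([28, 28, 357]);


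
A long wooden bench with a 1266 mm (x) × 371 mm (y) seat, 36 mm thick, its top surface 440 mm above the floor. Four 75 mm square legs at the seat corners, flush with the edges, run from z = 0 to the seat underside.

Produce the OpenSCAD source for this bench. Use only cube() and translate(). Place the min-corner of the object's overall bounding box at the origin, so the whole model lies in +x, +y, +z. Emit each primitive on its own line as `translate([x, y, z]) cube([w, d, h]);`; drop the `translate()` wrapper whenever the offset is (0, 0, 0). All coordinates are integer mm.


translate([0, 0, 404]) cube([1266, 371, 36]);
cube([75, 75, 404]);
translate([0, 296, 0]) cube([75, 75, 404]);
translate([1191, 0, 0]) cube([75, 75, 404]);
translate([1191, 296, 0]) cube([75, 75, 404]);


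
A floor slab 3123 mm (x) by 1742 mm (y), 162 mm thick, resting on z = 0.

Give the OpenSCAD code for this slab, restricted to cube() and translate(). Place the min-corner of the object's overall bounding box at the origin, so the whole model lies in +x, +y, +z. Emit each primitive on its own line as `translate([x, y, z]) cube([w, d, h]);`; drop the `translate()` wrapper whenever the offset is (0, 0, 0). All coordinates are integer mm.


cube([3123, 1742, 162]);


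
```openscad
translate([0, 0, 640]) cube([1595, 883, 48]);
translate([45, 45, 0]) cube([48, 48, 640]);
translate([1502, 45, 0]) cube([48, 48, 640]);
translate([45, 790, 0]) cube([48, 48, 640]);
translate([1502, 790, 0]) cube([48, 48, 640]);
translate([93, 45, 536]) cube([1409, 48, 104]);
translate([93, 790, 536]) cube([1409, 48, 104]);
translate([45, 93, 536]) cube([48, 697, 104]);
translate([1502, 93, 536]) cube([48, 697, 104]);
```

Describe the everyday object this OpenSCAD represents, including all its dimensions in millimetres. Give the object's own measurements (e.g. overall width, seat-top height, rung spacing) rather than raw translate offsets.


A table: top 1595 mm (x) × 883 mm (y), 48 mm thick, upper face at z = 688 mm, on four 48×48 mm square legs, each inset 45 mm from the nearest pair of top edges from z = 0 to the bottom of the top. Four apron rails, 48 mm thick and 104 mm tall, run between adjacent legs with their top edges flush with the underside of the top and their outer faces flush with the legs' outer faces.


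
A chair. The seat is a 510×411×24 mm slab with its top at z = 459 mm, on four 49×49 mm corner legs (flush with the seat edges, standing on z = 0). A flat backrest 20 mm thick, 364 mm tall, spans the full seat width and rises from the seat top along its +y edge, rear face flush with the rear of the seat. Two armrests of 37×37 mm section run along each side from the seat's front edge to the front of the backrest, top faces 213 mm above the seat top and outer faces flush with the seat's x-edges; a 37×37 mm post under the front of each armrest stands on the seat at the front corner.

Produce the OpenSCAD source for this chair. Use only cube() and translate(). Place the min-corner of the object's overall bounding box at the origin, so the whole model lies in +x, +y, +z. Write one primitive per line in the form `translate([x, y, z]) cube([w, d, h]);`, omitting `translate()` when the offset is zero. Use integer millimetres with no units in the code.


// leg_h = 459 - 24 = 435
// arm post h = 213 - 37 = 176
translate([0, 0, 435]) cube([510, 411, 24]);
cube([49, 49, 435]);
translate([461, 0, 0]) cube([49, 49, 435]);
translate([0, 362, 0]) cube([49, 49, 435]);
translate([461, 362, 0]) cube([49, 49, 435]);
translate([0, 391, 459]) cube([510, 20, 364]);
translate([0, 0, 635]) cube([37, 391, 37]);
translate([473, 0, 635]) cube([37, 391, 37]);
translate([0, 0, 459]) cube([37, 37, 176]);
translate([473, 0, 459]) cube([37, 37, 176]);
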